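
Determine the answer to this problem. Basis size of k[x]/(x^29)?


Basis: 1,x,...,x^28
dim=29


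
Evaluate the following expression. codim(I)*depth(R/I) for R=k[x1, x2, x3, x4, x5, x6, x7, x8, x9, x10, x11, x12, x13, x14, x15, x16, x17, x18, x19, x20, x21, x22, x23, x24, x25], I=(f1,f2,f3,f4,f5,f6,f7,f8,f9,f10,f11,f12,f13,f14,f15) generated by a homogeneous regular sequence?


codim=15, depth=dim(R/I)=25-15=10
Product=15*10=150


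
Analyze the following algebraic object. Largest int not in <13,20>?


gcd(13,20)=1 => F=ab-a-b=13*20-13-20=260-33=227


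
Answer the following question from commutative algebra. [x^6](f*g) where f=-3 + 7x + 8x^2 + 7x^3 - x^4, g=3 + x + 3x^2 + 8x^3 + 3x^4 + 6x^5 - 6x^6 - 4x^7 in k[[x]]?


[x^6] = sum a_i*b_j, i+j=6
  -3*-6=18
  7*6=42
  8*3=24
  7*8=56
  -1*3=-3
Sum=137


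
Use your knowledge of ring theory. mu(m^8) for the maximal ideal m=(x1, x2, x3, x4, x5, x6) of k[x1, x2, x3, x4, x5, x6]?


Graded Nakayama: mu(m^d) = dim_k (m^d/m^(d+1)) = #degree-8 monomials in 6 vars
C(n+d-1,d)=C(13,8)=1287


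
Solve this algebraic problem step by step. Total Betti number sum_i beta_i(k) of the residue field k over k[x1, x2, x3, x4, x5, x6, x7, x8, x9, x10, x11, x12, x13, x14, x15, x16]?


Koszul resolution: beta_i(k)=C(n,i), n=16
sum_i C(16,i) = 2^16 = 65536


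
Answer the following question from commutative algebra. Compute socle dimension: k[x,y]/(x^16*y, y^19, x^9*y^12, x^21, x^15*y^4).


Socle = ann(m) = span of standard monomials u with x*u, y*u in I (staircase corners).
Minimal generators: x^21, x^16*y, x^15*y^4, x^9*y^12, y^19
Corners: x^8y^18, x^14y^11, x^15y^3, x^20
Socle dim=4


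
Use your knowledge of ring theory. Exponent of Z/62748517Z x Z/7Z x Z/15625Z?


Exponent = lcm of the cyclic orders; pairwise coprime => product.
13^7*7^1*5^6=62748517*7*15625=6863119046875


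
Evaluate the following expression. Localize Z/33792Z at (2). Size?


2-primary part: 33792=2^10*33
Size=2^10=1024


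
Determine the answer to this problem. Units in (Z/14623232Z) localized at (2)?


Local ring = Z/512Z.
phi(512) = 2^8*(2-1) = 256


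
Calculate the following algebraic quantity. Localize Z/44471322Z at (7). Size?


7-primary part: 44471322=7^7*54
Size=7^7=823543


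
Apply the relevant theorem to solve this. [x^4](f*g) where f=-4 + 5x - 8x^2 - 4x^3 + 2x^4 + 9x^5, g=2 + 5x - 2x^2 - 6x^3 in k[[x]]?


[x^4] = sum a_i*b_j, i+j=4
  5*-6=-30
  -8*-2=16
  -4*5=-20
  2*2=4
Sum=-30


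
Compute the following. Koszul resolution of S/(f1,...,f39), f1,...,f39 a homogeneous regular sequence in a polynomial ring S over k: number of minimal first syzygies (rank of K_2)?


Regular sequence => Koszul complex is the minimal free resolution.
Syz_1 minimally generated by Koszul relations f_i*e_j - f_j*e_i (i<j): mu(Syz_1) = beta_2 = C(m,2) = m(m-1)/2
m=39
39*38/2 = 741


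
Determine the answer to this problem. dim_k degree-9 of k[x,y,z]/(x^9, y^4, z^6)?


Need i<9, j<4, k<6 with i+j+k=9.
For each i, j ranges over max(0,9-i-5)..min(3,9-i):
  i=0: j in [4,3] -> 0
  i=1: j in [3,3] -> 1
  i=2: j in [2,3] -> 2
  i=3: j in [1,3] -> 3
  i=4: j in [0,3] -> 4
  i=5: j in [0,3] -> 4
  i=6: j in [0,3] -> 4
  i=7: j in [0,2] -> 3
  i=8: j in [0,1] -> 2
H(9) = 0+1+2+3+4+4+4+3+2 = 23


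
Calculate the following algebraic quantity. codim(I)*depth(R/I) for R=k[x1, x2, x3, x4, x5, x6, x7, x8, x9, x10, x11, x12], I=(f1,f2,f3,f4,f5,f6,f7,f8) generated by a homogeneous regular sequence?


codim=8, depth=dim(R/I)=12-8=4
Product=8*4=32


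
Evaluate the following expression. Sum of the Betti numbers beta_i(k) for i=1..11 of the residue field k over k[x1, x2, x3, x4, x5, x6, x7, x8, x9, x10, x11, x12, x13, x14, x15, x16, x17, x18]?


Koszul resolution: beta_i(k)=C(n,i), n=18
C(18,1)=18, C(18,2)=153, C(18,3)=816, C(18,4)=3060, C(18,5)=8568, C(18,6)=18564, C(18,7)=31824, C(18,8)=43758, C(18,9)=48620, C(18,10)=43758, C(18,11)=31824
Sum=230963


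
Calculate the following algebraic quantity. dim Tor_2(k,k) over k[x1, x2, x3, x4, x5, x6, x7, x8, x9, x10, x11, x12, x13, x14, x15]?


Koszul: C(n,i)=C(15,2)=105


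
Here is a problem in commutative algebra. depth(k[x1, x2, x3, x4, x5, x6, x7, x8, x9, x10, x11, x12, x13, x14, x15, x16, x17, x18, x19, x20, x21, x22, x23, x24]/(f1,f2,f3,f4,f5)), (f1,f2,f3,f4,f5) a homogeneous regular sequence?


depth(R)=24
depth(R/I)=24-5=19


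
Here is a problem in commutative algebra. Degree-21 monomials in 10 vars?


C(d+n-1,n-1)=C(30,9)=14307150


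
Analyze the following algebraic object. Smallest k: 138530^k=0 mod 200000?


138530^k mod 200000:
k=1: 138530
k=2: 160900
k=3: 77000
k=4: 10000
k=5: 100000
k=6: 0
First zero at k = 6


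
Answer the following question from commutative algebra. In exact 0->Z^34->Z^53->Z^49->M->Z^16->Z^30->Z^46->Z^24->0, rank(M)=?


Alt sum=0:
(-1)^0*34 + (-1)^1*53 + (-1)^2*49 + (-1)^3*? + (-1)^4*16 + (-1)^5*30 + (-1)^6*46 + (-1)^7*24=0
rank(M)=38


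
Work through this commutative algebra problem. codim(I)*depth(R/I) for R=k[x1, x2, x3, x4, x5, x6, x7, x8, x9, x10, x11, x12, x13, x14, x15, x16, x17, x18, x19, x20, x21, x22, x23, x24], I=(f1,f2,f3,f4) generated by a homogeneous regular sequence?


codim=4, depth=dim(R/I)=24-4=20
Product=4*20=80


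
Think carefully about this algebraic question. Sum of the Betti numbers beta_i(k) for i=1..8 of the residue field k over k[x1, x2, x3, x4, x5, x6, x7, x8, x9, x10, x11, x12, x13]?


Koszul resolution: beta_i(k)=C(n,i), n=13
C(13,1)=13, C(13,2)=78, C(13,3)=286, C(13,4)=715, C(13,5)=1287, C(13,6)=1716, C(13,7)=1716, C(13,8)=1287
Sum=7098


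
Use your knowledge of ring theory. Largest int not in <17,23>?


gcd(17,23)=1 => F=ab-a-b=17*23-17-23=391-40=351


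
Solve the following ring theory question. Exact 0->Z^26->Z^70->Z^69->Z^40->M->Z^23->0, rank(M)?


Alt sum=0:
(-1)^0*26 + (-1)^1*70 + (-1)^2*69 + (-1)^3*40 + (-1)^4*? + (-1)^5*23=0
rank(M)=38


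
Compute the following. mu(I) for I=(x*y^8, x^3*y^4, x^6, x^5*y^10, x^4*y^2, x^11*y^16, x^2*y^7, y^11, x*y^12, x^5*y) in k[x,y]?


Remove redundant (divisible by others).
x*y^12 redundant.
x^11*y^16 redundant.
x^5*y^10 redundant.
Min: x^6, x^5*y, x^4*y^2, x^3*y^4, x^2*y^7, x*y^8, y^11
Count=7


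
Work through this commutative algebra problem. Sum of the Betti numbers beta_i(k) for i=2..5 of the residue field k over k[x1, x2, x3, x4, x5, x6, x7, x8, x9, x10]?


Koszul resolution: beta_i(k)=C(n,i), n=10
C(10,2)=45, C(10,3)=120, C(10,4)=210, C(10,5)=252
Sum=627


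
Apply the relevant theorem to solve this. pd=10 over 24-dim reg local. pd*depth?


pd+depth=24
depth=24-10=14
pd*depth=10*14=140


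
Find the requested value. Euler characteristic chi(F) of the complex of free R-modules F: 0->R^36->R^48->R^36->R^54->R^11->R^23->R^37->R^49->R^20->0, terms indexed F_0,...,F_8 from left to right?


chi = sum (-1)^i * rank:
(-1)^0*36=36
(-1)^1*48=-48
(-1)^2*36=36
(-1)^3*54=-54
(-1)^4*11=11
(-1)^5*23=-23
(-1)^6*37=37
(-1)^7*49=-49
(-1)^8*20=20
chi=-34


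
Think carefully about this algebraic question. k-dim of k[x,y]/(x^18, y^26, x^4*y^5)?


k[x,y]/I, I = (x^18, y^26, x^4*y^5)
Rect: 18x26=468. Corner: (18-4)x(26-5)=294.
dim = 468-294 = 174


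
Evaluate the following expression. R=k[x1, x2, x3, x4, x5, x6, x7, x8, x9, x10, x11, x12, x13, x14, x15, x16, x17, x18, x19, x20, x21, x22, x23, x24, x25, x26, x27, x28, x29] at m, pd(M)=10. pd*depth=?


pd+depth=29
depth=29-10=19
pd*depth=10*19=190


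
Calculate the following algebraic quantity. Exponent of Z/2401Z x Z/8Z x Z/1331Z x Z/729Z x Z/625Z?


Exponent = lcm of the cyclic orders; pairwise coprime => product.
7^4*2^3*11^3*3^6*5^4=2401*8*1331*729*625=11648439495000


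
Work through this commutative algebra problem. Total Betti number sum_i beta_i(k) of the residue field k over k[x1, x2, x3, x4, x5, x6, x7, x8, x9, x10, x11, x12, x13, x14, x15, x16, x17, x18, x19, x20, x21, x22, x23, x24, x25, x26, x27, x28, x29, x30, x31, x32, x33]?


Koszul resolution: beta_i(k)=C(n,i), n=33
sum_i C(33,i) = 2^33 = 8589934592


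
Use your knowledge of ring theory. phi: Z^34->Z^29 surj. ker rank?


rank(ker) = 34-29 = 5


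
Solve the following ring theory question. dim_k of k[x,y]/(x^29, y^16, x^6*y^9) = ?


k[x,y]/I, I = (x^29, y^16, x^6*y^9)
Rect: 29x16=464. Corner: (29-6)x(16-9)=161.
dim = 464-161 = 303


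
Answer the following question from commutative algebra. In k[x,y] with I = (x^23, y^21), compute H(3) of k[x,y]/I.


k[x,y], I = (x^23, y^21), d = 3
Need i < 23 and d-i < 21.
Range: 0 <= i <= 3.
H(3) = 4


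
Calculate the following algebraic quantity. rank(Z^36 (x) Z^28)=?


rank(M(x)N) = rank(M)*rank(N)
36*28 = 1008


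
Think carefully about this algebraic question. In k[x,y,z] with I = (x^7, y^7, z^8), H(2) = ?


Need i<7, j<7, k<8 with i+j+k=2.
For each i, j ranges over max(0,2-i-7)..min(6,2-i):
  i=0: j in [0,2] -> 3
  i=1: j in [0,1] -> 2
  i=2: j in [0,0] -> 1
H(2) = 3+2+1 = 6


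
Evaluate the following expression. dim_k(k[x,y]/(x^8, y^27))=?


Basis: x^i*y^j, i<8, j<27
8*27=216


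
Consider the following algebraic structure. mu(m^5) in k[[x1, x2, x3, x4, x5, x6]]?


C(n+d-1,d)=C(10,5)=252


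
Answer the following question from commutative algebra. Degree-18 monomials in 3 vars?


C(d+n-1,n-1)=C(20,2)=190


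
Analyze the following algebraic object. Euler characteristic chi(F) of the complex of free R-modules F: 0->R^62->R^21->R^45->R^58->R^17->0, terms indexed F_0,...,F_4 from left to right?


chi = sum (-1)^i * rank:
(-1)^0*62=62
(-1)^1*21=-21
(-1)^2*45=45
(-1)^3*58=-58
(-1)^4*17=17
chi=45


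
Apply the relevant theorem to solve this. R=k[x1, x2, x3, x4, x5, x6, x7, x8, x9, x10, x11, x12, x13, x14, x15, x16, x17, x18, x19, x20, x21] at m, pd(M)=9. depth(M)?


pd+depth=depth(R)=21
depth=21-9=12


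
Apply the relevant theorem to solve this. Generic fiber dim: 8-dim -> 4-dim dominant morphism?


dim(fiber)=dim(X)-dim(Y)=8-4=4


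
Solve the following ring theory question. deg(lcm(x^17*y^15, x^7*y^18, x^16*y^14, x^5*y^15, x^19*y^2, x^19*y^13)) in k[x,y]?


lcm = componentwise max:
x: max(17,7,16,5,19,19)=19
y: max(15,18,14,15,2,13)=18
Total=19+18=37


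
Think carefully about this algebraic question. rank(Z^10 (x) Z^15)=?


rank(M(x)N) = rank(M)*rank(N)
10*15 = 150


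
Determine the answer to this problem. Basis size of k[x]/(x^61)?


Basis: 1,x,...,x^60
dim=61


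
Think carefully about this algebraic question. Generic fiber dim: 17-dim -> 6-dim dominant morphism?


dim(fiber)=dim(X)-dim(Y)=17-6=11


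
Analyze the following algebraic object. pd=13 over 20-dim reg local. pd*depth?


pd+depth=20
depth=20-13=7
pd*depth=13*7=91


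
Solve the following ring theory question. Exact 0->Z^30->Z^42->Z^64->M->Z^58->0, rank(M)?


Alt sum=0:
(-1)^0*30 + (-1)^1*42 + (-1)^2*64 + (-1)^3*? + (-1)^4*58=0
rank(M)=110


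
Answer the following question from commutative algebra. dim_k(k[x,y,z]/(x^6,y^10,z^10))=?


Basis: x^iy^jz^k, i<6,j<10,k<10
6*10*10=600


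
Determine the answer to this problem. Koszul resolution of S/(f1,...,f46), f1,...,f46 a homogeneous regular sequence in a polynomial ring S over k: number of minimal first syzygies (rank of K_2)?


Regular sequence => Koszul complex is the minimal free resolution.
Syz_1 minimally generated by Koszul relations f_i*e_j - f_j*e_i (i<j): mu(Syz_1) = beta_2 = C(m,2) = m(m-1)/2
m=46
46*45/2 = 1035


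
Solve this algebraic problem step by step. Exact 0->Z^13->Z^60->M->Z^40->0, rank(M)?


Alt sum=0:
(-1)^0*13 + (-1)^1*60 + (-1)^2*? + (-1)^3*40=0
rank(M)=87


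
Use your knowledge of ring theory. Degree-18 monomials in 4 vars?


C(d+n-1,n-1)=C(21,3)=1330


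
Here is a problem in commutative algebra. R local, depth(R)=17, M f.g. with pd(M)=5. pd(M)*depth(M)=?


pd+depth=17
depth=17-5=12
pd*depth=5*12=60


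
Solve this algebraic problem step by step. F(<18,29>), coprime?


gcd(18,29)=1 => F=ab-a-b=18*29-18-29=522-47=475


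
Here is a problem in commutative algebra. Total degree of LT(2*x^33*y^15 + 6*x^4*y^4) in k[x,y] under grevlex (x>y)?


LT: 2*x^33*y^15
deg_x=33, deg_y=15
Total=33+15=48


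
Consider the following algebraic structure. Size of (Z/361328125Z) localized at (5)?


5-primary part: 361328125=5^10*37
Size=5^10=9765625


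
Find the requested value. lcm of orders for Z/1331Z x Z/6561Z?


Exponent = lcm of the cyclic orders; pairwise coprime => product.
11^3*3^8=1331*6561=8732691


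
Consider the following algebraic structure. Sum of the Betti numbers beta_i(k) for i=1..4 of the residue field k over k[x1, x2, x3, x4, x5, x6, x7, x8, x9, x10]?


Koszul resolution: beta_i(k)=C(n,i), n=10
C(10,1)=10, C(10,2)=45, C(10,3)=120, C(10,4)=210
Sum=385


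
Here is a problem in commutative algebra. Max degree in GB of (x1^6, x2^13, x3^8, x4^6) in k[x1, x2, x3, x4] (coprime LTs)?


Pure powers, coprime LTs => already GB.
Degrees: 6, 13, 8, 6
Max=13


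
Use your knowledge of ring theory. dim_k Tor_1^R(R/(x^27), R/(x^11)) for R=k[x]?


Tor_1(R/I,R/J)=(I cap J)/IJ=(x^27)/(x^38)
dim=38-27=min(27,11)=11


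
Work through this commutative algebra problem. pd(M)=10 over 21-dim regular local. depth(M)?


pd+depth=depth(R)=21
depth=21-10=11


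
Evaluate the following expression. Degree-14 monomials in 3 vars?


C(d+n-1,n-1)=C(16,2)=120


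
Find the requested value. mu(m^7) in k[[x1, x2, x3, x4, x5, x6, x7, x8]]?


C(n+d-1,d)=C(14,7)=3432


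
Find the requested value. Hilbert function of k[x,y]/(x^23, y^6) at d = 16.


k[x,y], I = (x^23, y^6), d = 16
Need i < 23 and d-i < 6.
Range: 11 <= i <= 16.
H(16) = 6


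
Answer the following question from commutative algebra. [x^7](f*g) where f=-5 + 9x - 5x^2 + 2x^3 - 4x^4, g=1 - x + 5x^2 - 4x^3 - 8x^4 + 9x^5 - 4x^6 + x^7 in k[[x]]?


[x^7] = sum a_i*b_j, i+j=7
  -5*1=-5
  9*-4=-36
  -5*9=-45
  2*-8=-16
  -4*-4=16
Sum=-86


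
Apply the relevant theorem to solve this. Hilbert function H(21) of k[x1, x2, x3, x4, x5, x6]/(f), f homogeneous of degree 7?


C(26,5)-C(19,5)=65780-11628=54152


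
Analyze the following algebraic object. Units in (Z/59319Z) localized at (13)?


Local ring = Z/2197Z.
phi(2197) = 13^2*(13-1) = 2028


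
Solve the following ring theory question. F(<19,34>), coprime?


gcd(19,34)=1 => F=ab-a-b=19*34-19-34=646-53=593


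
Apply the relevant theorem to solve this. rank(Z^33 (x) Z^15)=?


rank(M(x)N) = rank(M)*rank(N)
33*15 = 495


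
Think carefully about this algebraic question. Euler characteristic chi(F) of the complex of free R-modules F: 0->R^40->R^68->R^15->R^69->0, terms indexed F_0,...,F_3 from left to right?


chi = sum (-1)^i * rank:
(-1)^0*40=40
(-1)^1*68=-68
(-1)^2*15=15
(-1)^3*69=-69
chi=-82


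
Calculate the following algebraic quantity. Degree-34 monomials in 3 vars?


C(d+n-1,n-1)=C(36,2)=630


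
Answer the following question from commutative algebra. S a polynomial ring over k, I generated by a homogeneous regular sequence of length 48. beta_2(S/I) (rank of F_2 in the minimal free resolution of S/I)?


Regular sequence => Koszul complex is the minimal free resolution.
Syz_1 minimally generated by Koszul relations f_i*e_j - f_j*e_i (i<j): mu(Syz_1) = beta_2 = C(m,2) = m(m-1)/2
m=48
48*47/2 = 1128


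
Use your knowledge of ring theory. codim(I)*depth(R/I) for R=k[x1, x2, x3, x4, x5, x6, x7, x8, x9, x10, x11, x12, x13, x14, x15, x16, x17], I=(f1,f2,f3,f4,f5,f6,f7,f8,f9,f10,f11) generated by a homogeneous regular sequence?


codim=11, depth=dim(R/I)=17-11=6
Product=11*6=66


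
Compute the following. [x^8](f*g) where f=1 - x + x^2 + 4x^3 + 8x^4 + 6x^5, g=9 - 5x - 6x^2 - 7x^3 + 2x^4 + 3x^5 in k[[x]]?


[x^8] = sum a_i*b_j, i+j=8
  4*3=12
  8*2=16
  6*-7=-42
Sum=-14


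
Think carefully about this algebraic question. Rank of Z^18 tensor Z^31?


rank(M(x)N) = rank(M)*rank(N)
18*31 = 558


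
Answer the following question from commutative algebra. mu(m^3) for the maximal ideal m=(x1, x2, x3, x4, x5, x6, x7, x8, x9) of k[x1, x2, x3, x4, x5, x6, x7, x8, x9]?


Graded Nakayama: mu(m^d) = dim_k (m^d/m^(d+1)) = #degree-3 monomials in 9 vars
C(n+d-1,d)=C(11,3)=165


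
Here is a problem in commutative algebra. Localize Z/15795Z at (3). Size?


3-primary part: 15795=3^5*65
Size=3^5=243


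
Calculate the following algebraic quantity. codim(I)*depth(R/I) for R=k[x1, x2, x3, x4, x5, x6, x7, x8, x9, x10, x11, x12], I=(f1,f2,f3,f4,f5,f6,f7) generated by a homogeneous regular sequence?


codim=7, depth=dim(R/I)=12-7=5
Product=7*5=35


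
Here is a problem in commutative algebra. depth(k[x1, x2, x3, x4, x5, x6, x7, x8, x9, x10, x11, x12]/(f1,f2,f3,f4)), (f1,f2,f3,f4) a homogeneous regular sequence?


depth(R)=12
depth(R/I)=12-4=8


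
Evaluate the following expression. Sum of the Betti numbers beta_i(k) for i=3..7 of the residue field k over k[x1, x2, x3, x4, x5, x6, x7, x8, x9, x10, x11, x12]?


Koszul resolution: beta_i(k)=C(n,i), n=12
C(12,3)=220, C(12,4)=495, C(12,5)=792, C(12,6)=924, C(12,7)=792
Sum=3223


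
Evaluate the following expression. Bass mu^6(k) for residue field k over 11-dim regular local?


C(n,i)=C(11,6)=462


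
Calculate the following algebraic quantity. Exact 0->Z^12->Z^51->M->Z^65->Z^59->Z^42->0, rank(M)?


Alt sum=0:
(-1)^0*12 + (-1)^1*51 + (-1)^2*? + (-1)^3*65 + (-1)^4*59 + (-1)^5*42=0
rank(M)=87


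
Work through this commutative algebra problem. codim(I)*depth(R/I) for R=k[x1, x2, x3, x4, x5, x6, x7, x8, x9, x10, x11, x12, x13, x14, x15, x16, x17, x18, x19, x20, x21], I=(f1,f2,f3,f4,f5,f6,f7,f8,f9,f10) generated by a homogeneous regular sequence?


codim=10, depth=dim(R/I)=21-10=11
Product=10*11=110


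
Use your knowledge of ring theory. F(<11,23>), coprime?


gcd(11,23)=1 => F=ab-a-b=11*23-11-23=253-34=219


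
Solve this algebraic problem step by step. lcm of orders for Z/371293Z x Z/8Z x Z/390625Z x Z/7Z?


Exponent = lcm of the cyclic orders; pairwise coprime => product.
13^5*2^3*5^8*7^1=371293*8*390625*7=8122034375000


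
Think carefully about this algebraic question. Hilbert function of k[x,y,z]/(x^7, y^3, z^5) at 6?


Need i<7, j<3, k<5 with i+j+k=6.
For each i, j ranges over max(0,6-i-4)..min(2,6-i):
  i=0: j in [2,2] -> 1
  i=1: j in [1,2] -> 2
  i=2: j in [0,2] -> 3
  i=3: j in [0,2] -> 3
  i=4: j in [0,2] -> 3
  i=5: j in [0,1] -> 2
  i=6: j in [0,0] -> 1
H(6) = 1+2+3+3+3+2+1 = 15


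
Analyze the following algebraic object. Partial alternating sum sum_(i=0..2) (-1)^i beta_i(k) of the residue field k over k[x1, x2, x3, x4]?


Koszul resolution: beta_i(k)=C(n,i), n=4
sum_(i=0..p) (-1)^i C(n,i) = (-1)^p C(n-1,p)
(-1)^2*C(3,2) = (-1)^2*3 = 3


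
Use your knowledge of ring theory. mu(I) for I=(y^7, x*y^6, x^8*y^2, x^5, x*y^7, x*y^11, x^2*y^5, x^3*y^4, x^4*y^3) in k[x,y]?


Remove redundant (divisible by others).
x*y^7 redundant.
x^8*y^2 redundant.
x*y^11 redundant.
Min: x^5, x^4*y^3, x^3*y^4, x^2*y^5, x*y^6, y^7
Count=6


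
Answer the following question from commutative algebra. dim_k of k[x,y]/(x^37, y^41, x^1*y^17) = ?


k[x,y]/I, I = (x^37, y^41, x^1*y^17)
Rect: 37x41=1517. Corner: (37-1)x(41-17)=864.
dim = 1517-864 = 653


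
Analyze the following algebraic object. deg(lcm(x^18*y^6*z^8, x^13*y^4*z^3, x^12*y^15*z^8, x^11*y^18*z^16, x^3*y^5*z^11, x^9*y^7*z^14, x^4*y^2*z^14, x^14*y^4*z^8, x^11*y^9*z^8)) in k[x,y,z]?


lcm = componentwise max:
x: max(18,13,12,11,3,9,4,14,11)=18
y: max(6,4,15,18,5,7,2,4,9)=18
z: max(8,3,8,16,11,14,14,8,8)=16
Total=18+18+16=52


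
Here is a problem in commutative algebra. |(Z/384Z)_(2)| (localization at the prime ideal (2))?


2-primary part: 384=2^7*3
Size=2^7=128


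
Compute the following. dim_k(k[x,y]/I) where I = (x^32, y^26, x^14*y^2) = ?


k[x,y]/I, I = (x^32, y^26, x^14*y^2)
Rect: 32x26=832. Corner: (32-14)x(26-2)=432.
dim = 832-432 = 400


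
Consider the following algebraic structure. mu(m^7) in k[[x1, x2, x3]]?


C(n+d-1,d)=C(9,7)=36


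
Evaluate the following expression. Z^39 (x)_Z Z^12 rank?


rank(M(x)N) = rank(M)*rank(N)
39*12 = 468


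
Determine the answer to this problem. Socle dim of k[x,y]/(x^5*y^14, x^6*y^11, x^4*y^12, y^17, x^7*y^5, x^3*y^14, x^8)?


Socle = ann(m) = span of standard monomials u with x*u, y*u in I (staircase corners).
Redundant generators: x^5*y^14
Minimal generators: x^8, x^7*y^5, x^6*y^11, x^4*y^12, x^3*y^14, y^17
Corners: x^2y^16, x^3y^13, x^5y^11, x^6y^10, x^7y^4
Socle dim=5


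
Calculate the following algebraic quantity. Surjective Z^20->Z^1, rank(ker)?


rank(ker) = 20-1 = 19


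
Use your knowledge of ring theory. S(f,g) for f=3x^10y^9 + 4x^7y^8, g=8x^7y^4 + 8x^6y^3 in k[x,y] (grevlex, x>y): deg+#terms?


LT(f)=3x^10y^9, LT(g)=8x^7y^4
lcm(LM)=x^10y^9
S(f,g) (scaled by 24 to clear denominators) = 8*f - 3x^3y^5*g = -24x^9y^8 + 32x^7y^8
2 terms, deg 17.
17+2=19


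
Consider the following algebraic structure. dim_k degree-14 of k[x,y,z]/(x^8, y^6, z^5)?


Need i<8, j<6, k<5 with i+j+k=14.
For each i, j ranges over max(0,14-i-4)..min(5,14-i):
  i=0: j in [10,5] -> 0
  i=1: j in [9,5] -> 0
  i=2: j in [8,5] -> 0
  i=3: j in [7,5] -> 0
  i=4: j in [6,5] -> 0
  i=5: j in [5,5] -> 1
  i=6: j in [4,5] -> 2
  i=7: j in [3,5] -> 3
H(14) = 0+0+0+0+0+1+2+3 = 6


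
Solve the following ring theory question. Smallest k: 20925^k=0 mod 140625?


20925^k mod 140625:
k=1: 20925
k=2: 90000
k=3: 0
First zero at k = 3


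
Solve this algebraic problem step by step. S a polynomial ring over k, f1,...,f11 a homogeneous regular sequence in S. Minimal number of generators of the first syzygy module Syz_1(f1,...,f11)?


Regular sequence => Koszul complex is the minimal free resolution.
Syz_1 minimally generated by Koszul relations f_i*e_j - f_j*e_i (i<j): mu(Syz_1) = beta_2 = C(m,2) = m(m-1)/2
m=11
11*10/2 = 55


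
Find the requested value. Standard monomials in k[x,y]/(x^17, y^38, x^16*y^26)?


k[x,y]/I, I = (x^17, y^38, x^16*y^26)
Rect: 17x38=646. Corner: (17-16)x(38-26)=12.
dim = 646-12 = 634


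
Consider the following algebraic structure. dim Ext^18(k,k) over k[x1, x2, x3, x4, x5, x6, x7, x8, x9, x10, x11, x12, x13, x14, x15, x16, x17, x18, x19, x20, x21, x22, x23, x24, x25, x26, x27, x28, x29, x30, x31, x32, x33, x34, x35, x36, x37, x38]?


C(n,i)=C(38,18)=33578000610


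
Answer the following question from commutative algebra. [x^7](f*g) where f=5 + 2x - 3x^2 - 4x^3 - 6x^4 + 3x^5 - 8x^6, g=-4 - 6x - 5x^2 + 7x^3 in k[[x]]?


[x^7] = sum a_i*b_j, i+j=7
  -6*7=-42
  3*-5=-15
  -8*-6=48
Sum=-9


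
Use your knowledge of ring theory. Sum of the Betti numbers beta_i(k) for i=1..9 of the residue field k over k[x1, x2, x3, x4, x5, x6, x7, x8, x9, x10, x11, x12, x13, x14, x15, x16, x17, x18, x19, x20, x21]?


Koszul resolution: beta_i(k)=C(n,i), n=21
C(21,1)=21, C(21,2)=210, C(21,3)=1330, C(21,4)=5985, C(21,5)=20349, C(21,6)=54264, C(21,7)=116280, C(21,8)=203490, C(21,9)=293930
Sum=695859


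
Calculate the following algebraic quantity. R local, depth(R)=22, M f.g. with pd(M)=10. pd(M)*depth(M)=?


pd+depth=22
depth=22-10=12
pd*depth=10*12=120


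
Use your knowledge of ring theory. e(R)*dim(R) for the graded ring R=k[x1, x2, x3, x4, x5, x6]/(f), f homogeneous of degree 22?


e(R)=deg(f)=22, dim(R)=6-1=5
e*dim=22*5=110


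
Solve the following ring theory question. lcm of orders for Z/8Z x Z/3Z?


Exponent = lcm of the cyclic orders; pairwise coprime => product.
2^3*3^1=8*3=24


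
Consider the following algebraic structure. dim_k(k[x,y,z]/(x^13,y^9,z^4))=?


Basis: x^iy^jz^k, i<13,j<9,k<4
13*9*4=468


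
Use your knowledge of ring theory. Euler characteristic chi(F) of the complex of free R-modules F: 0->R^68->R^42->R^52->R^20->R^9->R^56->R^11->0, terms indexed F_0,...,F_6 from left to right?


chi = sum (-1)^i * rank:
(-1)^0*68=68
(-1)^1*42=-42
(-1)^2*52=52
(-1)^3*20=-20
(-1)^4*9=9
(-1)^5*56=-56
(-1)^6*11=11
chi=22


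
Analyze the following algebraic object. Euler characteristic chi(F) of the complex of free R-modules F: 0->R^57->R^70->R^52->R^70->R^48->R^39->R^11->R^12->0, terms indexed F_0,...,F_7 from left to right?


chi = sum (-1)^i * rank:
(-1)^0*57=57
(-1)^1*70=-70
(-1)^2*52=52
(-1)^3*70=-70
(-1)^4*48=48
(-1)^5*39=-39
(-1)^6*11=11
(-1)^7*12=-12
chi=-23


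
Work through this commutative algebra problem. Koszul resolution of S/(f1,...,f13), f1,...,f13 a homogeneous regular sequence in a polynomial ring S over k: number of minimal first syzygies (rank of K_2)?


Regular sequence => Koszul complex is the minimal free resolution.
Syz_1 minimally generated by Koszul relations f_i*e_j - f_j*e_i (i<j): mu(Syz_1) = beta_2 = C(m,2) = m(m-1)/2
m=13
13*12/2 = 78


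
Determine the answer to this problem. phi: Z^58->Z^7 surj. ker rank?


rank(ker) = 58-7 = 51


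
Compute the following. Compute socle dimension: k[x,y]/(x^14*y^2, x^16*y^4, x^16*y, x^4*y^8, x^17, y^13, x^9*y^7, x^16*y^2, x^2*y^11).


Socle = ann(m) = span of standard monomials u with x*u, y*u in I (staircase corners).
Redundant generators: x^16*y^4, x^16*y^2
Minimal generators: x^17, x^16*y, x^14*y^2, x^9*y^7, x^4*y^8, x^2*y^11, y^13
Corners: xy^12, x^3y^10, x^8y^7, x^13y^6, x^15y, x^16
Socle dim=6


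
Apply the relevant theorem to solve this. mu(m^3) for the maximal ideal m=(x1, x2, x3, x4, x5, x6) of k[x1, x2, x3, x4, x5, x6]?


Graded Nakayama: mu(m^d) = dim_k (m^d/m^(d+1)) = #degree-3 monomials in 6 vars
C(n+d-1,d)=C(8,3)=56


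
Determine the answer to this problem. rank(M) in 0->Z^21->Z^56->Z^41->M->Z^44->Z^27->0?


Alt sum=0:
(-1)^0*21 + (-1)^1*56 + (-1)^2*41 + (-1)^3*? + (-1)^4*44 + (-1)^5*27=0
rank(M)=23


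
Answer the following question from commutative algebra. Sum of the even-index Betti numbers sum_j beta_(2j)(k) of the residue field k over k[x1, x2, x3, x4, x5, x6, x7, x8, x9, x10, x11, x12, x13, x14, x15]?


Koszul resolution: beta_i(k)=C(n,i), n=15
sum_even C(15,i) = 2^(n-1) = 2^14 = 16384


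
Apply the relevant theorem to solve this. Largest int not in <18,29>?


gcd(18,29)=1 => F=ab-a-b=18*29-18-29=522-47=475


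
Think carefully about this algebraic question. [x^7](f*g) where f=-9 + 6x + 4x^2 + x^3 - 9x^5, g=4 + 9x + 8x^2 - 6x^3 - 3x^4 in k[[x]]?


[x^7] = sum a_i*b_j, i+j=7
  1*-3=-3
  -9*8=-72
Sum=-75


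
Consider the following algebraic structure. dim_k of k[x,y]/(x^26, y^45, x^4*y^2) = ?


k[x,y]/I, I = (x^26, y^45, x^4*y^2)
Rect: 26x45=1170. Corner: (26-4)x(45-2)=946.
dim = 1170-946 = 224


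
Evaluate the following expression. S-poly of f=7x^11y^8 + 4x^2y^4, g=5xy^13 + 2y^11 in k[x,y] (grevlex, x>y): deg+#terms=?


LT(f)=7x^11y^8, LT(g)=5xy^13
lcm(LM)=x^11y^13
S(f,g) (scaled by 35 to clear denominators) = 5y^5*f - 7x^10*g = -14x^10y^11 + 20x^2y^9
2 terms, deg 21.
21+2=23


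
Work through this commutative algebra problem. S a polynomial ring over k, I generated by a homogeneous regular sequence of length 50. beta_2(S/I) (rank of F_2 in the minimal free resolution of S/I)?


Regular sequence => Koszul complex is the minimal free resolution.
Syz_1 minimally generated by Koszul relations f_i*e_j - f_j*e_i (i<j): mu(Syz_1) = beta_2 = C(m,2) = m(m-1)/2
m=50
50*49/2 = 1225


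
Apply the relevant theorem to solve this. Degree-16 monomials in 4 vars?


C(d+n-1,n-1)=C(19,3)=969


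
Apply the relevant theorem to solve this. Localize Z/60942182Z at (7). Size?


7-primary part: 60942182=7^7*74
Size=7^7=823543


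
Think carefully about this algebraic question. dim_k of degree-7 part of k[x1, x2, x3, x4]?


C(d+n-1,n-1)=C(10,3)=120


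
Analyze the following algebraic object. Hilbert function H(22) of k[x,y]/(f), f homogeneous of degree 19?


H(t)=d for t>=d-1.
d=19, t=22
H(22)=19


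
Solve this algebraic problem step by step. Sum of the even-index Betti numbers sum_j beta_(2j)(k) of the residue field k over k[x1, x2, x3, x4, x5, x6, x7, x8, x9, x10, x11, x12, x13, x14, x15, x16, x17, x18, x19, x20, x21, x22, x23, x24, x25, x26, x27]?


Koszul resolution: beta_i(k)=C(n,i), n=27
sum_even C(27,i) = 2^(n-1) = 2^26 = 67108864


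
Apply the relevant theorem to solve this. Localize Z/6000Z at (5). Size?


5-primary part: 6000=5^3*48
Size=5^3=125


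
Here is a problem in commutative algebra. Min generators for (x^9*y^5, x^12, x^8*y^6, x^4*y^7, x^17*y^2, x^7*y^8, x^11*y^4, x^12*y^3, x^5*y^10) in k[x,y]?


Remove redundant (divisible by others).
x^5*y^10 redundant.
x^7*y^8 redundant.
x^17*y^2 redundant.
x^12*y^3 redundant.
Min: x^12, x^11*y^4, x^9*y^5, x^8*y^6, x^4*y^7
Count=5


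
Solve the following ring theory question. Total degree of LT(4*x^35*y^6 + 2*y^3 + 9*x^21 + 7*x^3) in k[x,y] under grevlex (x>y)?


LT: 4*x^35*y^6
deg_x=35, deg_y=6
Total=35+6=41


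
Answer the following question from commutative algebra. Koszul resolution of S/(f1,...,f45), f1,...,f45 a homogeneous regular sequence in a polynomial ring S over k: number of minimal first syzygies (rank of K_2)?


Regular sequence => Koszul complex is the minimal free resolution.
Syz_1 minimally generated by Koszul relations f_i*e_j - f_j*e_i (i<j): mu(Syz_1) = beta_2 = C(m,2) = m(m-1)/2
m=45
45*44/2 = 990


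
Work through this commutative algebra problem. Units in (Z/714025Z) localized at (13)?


Local ring = Z/28561Z.
phi(28561) = 13^3*(13-1) = 26364


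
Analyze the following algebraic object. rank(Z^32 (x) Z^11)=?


rank(M(x)N) = rank(M)*rank(N)
32*11 = 352


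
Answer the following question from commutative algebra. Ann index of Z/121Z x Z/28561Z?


Exponent = lcm of the cyclic orders; pairwise coprime => product.
11^2*13^4=121*28561=3455881


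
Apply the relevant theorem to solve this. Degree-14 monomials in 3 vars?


C(d+n-1,n-1)=C(16,2)=120


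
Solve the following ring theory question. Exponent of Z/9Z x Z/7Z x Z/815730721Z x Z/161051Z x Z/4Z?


Exponent = lcm of the cyclic orders; pairwise coprime => product.
3^2*7^1*13^8*11^5*2^2=9*7*815730721*161051*4=33106310583638292


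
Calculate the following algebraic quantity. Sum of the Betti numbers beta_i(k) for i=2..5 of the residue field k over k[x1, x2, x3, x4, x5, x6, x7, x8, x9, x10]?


Koszul resolution: beta_i(k)=C(n,i), n=10
C(10,2)=45, C(10,3)=120, C(10,4)=210, C(10,5)=252
Sum=627


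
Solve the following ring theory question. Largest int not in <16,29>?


gcd(16,29)=1 => F=ab-a-b=16*29-16-29=464-45=419


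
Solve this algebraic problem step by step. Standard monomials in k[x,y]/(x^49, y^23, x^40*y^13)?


k[x,y]/I, I = (x^49, y^23, x^40*y^13)
Rect: 49x23=1127. Corner: (49-40)x(23-13)=90.
dim = 1127-90 = 1037


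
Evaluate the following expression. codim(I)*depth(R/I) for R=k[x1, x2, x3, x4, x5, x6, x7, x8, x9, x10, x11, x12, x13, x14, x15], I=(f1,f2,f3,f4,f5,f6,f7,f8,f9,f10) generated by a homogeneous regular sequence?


codim=10, depth=dim(R/I)=15-10=5
Product=10*5=50


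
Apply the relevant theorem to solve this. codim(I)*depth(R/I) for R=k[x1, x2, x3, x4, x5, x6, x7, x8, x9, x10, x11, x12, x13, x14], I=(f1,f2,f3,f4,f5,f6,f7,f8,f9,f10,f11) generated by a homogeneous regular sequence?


codim=11, depth=dim(R/I)=14-11=3
Product=11*3=33


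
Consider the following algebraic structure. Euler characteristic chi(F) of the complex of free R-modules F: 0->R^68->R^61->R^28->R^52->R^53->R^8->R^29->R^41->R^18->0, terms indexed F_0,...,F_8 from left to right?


chi = sum (-1)^i * rank:
(-1)^0*68=68
(-1)^1*61=-61
(-1)^2*28=28
(-1)^3*52=-52
(-1)^4*53=53
(-1)^5*8=-8
(-1)^6*29=29
(-1)^7*41=-41
(-1)^8*18=18
chi=34


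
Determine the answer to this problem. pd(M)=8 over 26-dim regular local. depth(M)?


pd+depth=depth(R)=26
depth=26-8=18


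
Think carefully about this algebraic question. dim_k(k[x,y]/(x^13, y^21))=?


Basis: x^i*y^j, i<13, j<21
13*21=273


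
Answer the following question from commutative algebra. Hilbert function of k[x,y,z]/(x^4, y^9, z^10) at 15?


Need i<4, j<9, k<10 with i+j+k=15.
For each i, j ranges over max(0,15-i-9)..min(8,15-i):
  i=0: j in [6,8] -> 3
  i=1: j in [5,8] -> 4
  i=2: j in [4,8] -> 5
  i=3: j in [3,8] -> 6
H(15) = 3+4+5+6 = 18


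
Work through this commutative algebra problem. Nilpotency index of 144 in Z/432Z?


144^k mod 432:
k=1: 144
k=2: 0
First zero at k = 2


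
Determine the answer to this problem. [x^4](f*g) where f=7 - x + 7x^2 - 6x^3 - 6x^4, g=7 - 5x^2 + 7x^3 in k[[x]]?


[x^4] = sum a_i*b_j, i+j=4
  -1*7=-7
  7*-5=-35
  -6*7=-42
Sum=-84


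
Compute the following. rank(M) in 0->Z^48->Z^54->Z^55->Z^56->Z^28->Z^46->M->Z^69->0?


Alt sum=0:
(-1)^0*48 + (-1)^1*54 + (-1)^2*55 + (-1)^3*56 + (-1)^4*28 + (-1)^5*46 + (-1)^6*? + (-1)^7*69=0
rank(M)=94


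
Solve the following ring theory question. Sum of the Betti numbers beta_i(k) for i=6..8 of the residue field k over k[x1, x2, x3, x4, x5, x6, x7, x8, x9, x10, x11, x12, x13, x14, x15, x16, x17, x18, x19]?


Koszul resolution: beta_i(k)=C(n,i), n=19
C(19,6)=27132, C(19,7)=50388, C(19,8)=75582
Sum=153102


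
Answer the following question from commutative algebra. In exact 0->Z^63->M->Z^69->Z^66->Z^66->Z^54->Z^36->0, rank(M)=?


Alt sum=0:
(-1)^0*63 + (-1)^1*? + (-1)^2*69 + (-1)^3*66 + (-1)^4*66 + (-1)^5*54 + (-1)^6*36=0
rank(M)=114


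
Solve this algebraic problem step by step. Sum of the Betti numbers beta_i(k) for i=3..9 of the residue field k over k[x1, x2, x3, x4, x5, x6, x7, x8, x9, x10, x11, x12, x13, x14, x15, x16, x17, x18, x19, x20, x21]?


Koszul resolution: beta_i(k)=C(n,i), n=21
C(21,3)=1330, C(21,4)=5985, C(21,5)=20349, C(21,6)=54264, C(21,7)=116280, C(21,8)=203490, C(21,9)=293930
Sum=695628


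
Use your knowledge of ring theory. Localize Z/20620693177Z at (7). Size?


7-primary part: 20620693177=7^10*73
Size=7^10=282475249


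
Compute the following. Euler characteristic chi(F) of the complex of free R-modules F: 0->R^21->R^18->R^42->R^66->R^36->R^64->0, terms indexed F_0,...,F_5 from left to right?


chi = sum (-1)^i * rank:
(-1)^0*21=21
(-1)^1*18=-18
(-1)^2*42=42
(-1)^3*66=-66
(-1)^4*36=36
(-1)^5*64=-64
chi=-49


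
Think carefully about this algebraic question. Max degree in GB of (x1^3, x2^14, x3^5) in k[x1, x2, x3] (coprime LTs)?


Pure powers, coprime LTs => already GB.
Degrees: 3, 14, 5
Max=14


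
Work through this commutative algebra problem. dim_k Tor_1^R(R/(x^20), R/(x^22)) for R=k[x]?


Tor_1(R/I,R/J)=(I cap J)/IJ=(x^22)/(x^42)
dim=42-22=min(20,22)=20


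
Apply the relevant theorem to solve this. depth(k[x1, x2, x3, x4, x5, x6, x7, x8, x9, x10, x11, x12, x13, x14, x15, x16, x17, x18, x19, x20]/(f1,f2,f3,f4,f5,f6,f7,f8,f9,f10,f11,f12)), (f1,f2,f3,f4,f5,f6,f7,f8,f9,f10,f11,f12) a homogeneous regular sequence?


depth(R)=20
depth(R/I)=20-12=8


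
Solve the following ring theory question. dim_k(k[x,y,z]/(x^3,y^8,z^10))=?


Basis: x^iy^jz^k, i<3,j<8,k<10
3*8*10=240


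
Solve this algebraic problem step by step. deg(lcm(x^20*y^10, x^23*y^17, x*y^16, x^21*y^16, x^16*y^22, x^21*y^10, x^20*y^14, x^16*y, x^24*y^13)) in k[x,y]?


lcm = componentwise max:
x: max(20,23,1,21,16,21,20,16,24)=24
y: max(10,17,16,16,22,10,14,1,13)=22
Total=24+22=46


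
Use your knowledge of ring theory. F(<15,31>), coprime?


gcd(15,31)=1 => F=ab-a-b=15*31-15-31=465-46=419


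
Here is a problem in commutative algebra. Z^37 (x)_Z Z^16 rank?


rank(M(x)N) = rank(M)*rank(N)
37*16 = 592


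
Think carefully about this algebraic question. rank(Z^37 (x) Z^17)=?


rank(M(x)N) = rank(M)*rank(N)
37*17 = 629


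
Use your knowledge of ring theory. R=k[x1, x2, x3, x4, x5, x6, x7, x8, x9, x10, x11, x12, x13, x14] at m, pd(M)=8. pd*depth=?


pd+depth=14
depth=14-8=6
pd*depth=8*6=48


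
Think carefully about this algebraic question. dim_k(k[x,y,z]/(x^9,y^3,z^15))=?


Basis: x^iy^jz^k, i<9,j<3,k<15
9*3*15=405


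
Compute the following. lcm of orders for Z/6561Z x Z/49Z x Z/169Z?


Exponent = lcm of the cyclic orders; pairwise coprime => product.
3^8*7^2*13^2=6561*49*169=54331641


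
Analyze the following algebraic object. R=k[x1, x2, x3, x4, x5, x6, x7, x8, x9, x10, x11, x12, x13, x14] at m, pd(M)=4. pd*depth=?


pd+depth=14
depth=14-4=10
pd*depth=4*10=40


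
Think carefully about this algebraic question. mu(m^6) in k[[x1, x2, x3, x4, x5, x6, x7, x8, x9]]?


C(n+d-1,d)=C(14,6)=3003


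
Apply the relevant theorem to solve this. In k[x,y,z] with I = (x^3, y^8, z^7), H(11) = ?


Need i<3, j<8, k<7 with i+j+k=11.
For each i, j ranges over max(0,11-i-6)..min(7,11-i):
  i=0: j in [5,7] -> 3
  i=1: j in [4,7] -> 4
  i=2: j in [3,7] -> 5
H(11) = 3+4+5 = 12


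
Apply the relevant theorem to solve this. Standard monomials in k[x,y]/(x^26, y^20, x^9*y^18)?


k[x,y]/I, I = (x^26, y^20, x^9*y^18)
Rect: 26x20=520. Corner: (26-9)x(20-18)=34.
dim = 520-34 = 486


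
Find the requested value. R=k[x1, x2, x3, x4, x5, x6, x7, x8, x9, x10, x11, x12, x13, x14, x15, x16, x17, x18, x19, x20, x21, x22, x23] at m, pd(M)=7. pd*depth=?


pd+depth=23
depth=23-7=16
pd*depth=7*16=112


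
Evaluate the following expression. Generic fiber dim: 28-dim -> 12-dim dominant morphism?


dim(fiber)=dim(X)-dim(Y)=28-12=16


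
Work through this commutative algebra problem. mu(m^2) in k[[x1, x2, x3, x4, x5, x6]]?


C(n+d-1,d)=C(7,2)=21


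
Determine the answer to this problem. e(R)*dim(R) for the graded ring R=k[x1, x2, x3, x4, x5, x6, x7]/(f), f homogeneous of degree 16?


e(R)=deg(f)=16, dim(R)=7-1=6
e*dim=16*6=96


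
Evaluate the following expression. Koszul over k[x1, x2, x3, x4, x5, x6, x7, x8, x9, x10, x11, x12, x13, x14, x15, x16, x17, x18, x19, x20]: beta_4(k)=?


C(n,i)=C(20,4)=4845


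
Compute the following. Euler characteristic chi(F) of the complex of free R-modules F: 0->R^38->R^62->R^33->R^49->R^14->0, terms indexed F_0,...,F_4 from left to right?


chi = sum (-1)^i * rank:
(-1)^0*38=38
(-1)^1*62=-62
(-1)^2*33=33
(-1)^3*49=-49
(-1)^4*14=14
chi=-26


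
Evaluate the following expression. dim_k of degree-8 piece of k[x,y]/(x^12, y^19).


k[x,y], I = (x^12, y^19), d = 8
Need i < 12 and d-i < 19.
Range: 0 <= i <= 8.
H(8) = 9


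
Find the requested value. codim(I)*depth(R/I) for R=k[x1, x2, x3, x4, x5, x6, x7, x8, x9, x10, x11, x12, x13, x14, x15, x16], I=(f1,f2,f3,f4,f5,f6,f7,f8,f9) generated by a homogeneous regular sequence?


codim=9, depth=dim(R/I)=16-9=7
Product=9*7=63


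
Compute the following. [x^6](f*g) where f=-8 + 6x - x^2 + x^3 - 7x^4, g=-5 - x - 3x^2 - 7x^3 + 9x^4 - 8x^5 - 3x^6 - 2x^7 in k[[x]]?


[x^6] = sum a_i*b_j, i+j=6
  -8*-3=24
  6*-8=-48
  -1*9=-9
  1*-7=-7
  -7*-3=21
Sum=-19


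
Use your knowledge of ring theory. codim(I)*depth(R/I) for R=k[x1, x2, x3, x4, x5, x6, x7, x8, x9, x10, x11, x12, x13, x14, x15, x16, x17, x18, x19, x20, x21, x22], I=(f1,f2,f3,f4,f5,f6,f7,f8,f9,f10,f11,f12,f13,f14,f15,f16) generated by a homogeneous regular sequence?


codim=16, depth=dim(R/I)=22-16=6
Product=16*6=96


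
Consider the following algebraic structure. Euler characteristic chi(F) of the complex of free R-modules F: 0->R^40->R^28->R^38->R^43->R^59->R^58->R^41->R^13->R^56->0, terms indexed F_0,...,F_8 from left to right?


chi = sum (-1)^i * rank:
(-1)^0*40=40
(-1)^1*28=-28
(-1)^2*38=38
(-1)^3*43=-43
(-1)^4*59=59
(-1)^5*58=-58
(-1)^6*41=41
(-1)^7*13=-13
(-1)^8*56=56
chi=92


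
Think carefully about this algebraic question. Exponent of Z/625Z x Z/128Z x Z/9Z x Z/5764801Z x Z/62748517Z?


Exponent = lcm of the cyclic orders; pairwise coprime => product.
5^4*2^7*3^2*7^8*13^7=625*128*9*5764801*62748517=260447553756084240000
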